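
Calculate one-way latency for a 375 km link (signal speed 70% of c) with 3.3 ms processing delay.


Speed = 0.7 * 3e5 km/s = 210000 km/s
Propagation delay = 375 / 210000 = 0.0018 s = 1.7857 ms
Processing delay = 3.3 ms
Total one-way latency = 5.0857 ms


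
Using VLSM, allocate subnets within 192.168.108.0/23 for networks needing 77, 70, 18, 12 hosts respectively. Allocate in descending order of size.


77 hosts -> /25 (126 usable): 192.168.108.0/25
70 hosts -> /25 (126 usable): 192.168.108.128/25
18 hosts -> /27 (30 usable): 192.168.109.0/27
12 hosts -> /28 (14 usable): 192.168.109.32/28
Allocation: 192.168.108.0/25 (77 hosts, 126 usable); 192.168.108.128/25 (70 hosts, 126 usable); 192.168.109.0/27 (18 hosts, 30 usable); 192.168.109.32/28 (12 hosts, 14 usable)


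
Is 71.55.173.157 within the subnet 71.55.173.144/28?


Subnet network: 71.55.173.144
Test IP AND mask: 71.55.173.144
Yes, 71.55.173.157 is in 71.55.173.144/28


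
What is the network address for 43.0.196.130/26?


IP:   00101011.00000000.11000100.10000010
Mask: 11111111.11111111.11111111.11000000
AND operation:
Net:  00101011.00000000.11000100.10000000
Network: 43.0.196.128/26


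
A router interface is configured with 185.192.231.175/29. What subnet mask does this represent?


/29 means 29 network bits, 3 host bits
Binary: 11111111111111111111111111111000
Mask: 255.255.255.248


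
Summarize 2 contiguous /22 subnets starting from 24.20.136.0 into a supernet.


Original prefix: /22
Number of subnets: 2 = 2^1
New prefix = 22 - 1 = 21
Supernet: 24.20.136.0/21


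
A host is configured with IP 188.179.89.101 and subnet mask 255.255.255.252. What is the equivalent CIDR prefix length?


Binary: 11111111.11111111.11111111.11111100
Count leading 1s
Prefix: /30


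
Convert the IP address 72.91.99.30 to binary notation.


72 = 01001000
91 = 01011011
99 = 01100011
30 = 00011110
Binary: 01001000.01011011.01100011.00011110


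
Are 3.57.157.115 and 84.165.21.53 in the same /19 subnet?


Mask: 255.255.224.0
3.57.157.115 AND mask = 3.57.128.0
84.165.21.53 AND mask = 84.165.0.0
No, different subnets (3.57.128.0 vs 84.165.0.0)


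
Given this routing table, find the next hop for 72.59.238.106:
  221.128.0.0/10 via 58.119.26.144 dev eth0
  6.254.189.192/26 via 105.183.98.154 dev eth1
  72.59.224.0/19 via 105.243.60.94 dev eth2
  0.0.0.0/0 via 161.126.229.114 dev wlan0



Longest prefix match for 72.59.238.106:
  /10 221.128.0.0: no
  /26 6.254.189.192: no
  /19 72.59.224.0: MATCH
  /0 0.0.0.0: MATCH
Selected: next-hop 105.243.60.94 via eth2 (matched /19)


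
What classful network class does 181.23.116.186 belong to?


First octet: 181
Binary: 10110101
10xxxxxx -> Class B (128-191)
Class B, default mask 255.255.0.0 (/16)


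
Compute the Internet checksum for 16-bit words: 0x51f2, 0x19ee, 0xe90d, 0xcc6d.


Sum all words (with carry folding):
+ 0x51f2 = 0x51f2
+ 0x19ee = 0x6be0
+ 0xe90d = 0x54ee
+ 0xcc6d = 0x215c
One's complement: ~0x215c
Checksum = 0xdea3


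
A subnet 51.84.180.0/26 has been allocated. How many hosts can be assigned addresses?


Host bits = 32 - 26 = 6
Total addresses = 2^6 = 64
Usable = total - 2 (network and broadcast)
Usable hosts: 62


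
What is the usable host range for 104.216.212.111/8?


Network: 104.0.0.0
Broadcast: 104.255.255.255
First usable = network + 1
Last usable = broadcast - 1
Range: 104.0.0.1 to 104.255.255.254


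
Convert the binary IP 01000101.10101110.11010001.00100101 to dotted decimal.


01000101 = 69
10101110 = 174
11010001 = 209
00100101 = 37
IP: 69.174.209.37


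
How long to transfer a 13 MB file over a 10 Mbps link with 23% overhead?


Effective throughput = 10 * (1 - 23/100) = 7.7 Mbps
File size in Mb = 13 * 8 = 104 Mb
Time = 104 / 7.7
Time = 13.5065 seconds


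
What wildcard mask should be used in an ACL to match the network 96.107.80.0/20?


Subnet mask: 255.255.240.0
Wildcard = 255.255.255.255 - subnet mask
255 - 255 = 0
255 - 255 = 0
255 - 240 = 15
255 - 0 = 255
Wildcard: 0.0.15.255


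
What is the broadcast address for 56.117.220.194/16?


Network: 56.117.0.0/16
Host bits = 16
Set all host bits to 1:
Broadcast: 56.117.255.255


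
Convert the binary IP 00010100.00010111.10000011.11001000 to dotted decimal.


00010100 = 20
00010111 = 23
10000011 = 131
11001000 = 200
IP: 20.23.131.200


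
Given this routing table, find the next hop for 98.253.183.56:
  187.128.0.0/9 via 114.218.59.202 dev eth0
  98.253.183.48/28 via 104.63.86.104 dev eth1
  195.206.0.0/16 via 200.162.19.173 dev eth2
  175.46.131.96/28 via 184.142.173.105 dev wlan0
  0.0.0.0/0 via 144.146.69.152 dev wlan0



Longest prefix match for 98.253.183.56:
  /9 187.128.0.0: no
  /28 98.253.183.48: MATCH
  /16 195.206.0.0: no
  /28 175.46.131.96: no
  /0 0.0.0.0: MATCH
Selected: next-hop 104.63.86.104 via eth1 (matched /28)


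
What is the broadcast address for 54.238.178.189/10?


Network: 54.192.0.0/10
Host bits = 22
Set all host bits to 1:
Broadcast: 54.255.255.255


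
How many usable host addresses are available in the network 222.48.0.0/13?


Host bits = 32 - 13 = 19
Total addresses = 2^19 = 524288
Usable = total - 2 (network and broadcast)
Usable hosts: 524286


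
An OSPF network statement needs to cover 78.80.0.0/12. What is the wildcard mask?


Subnet mask: 255.240.0.0
Wildcard = 255.255.255.255 - subnet mask
255 - 255 = 0
255 - 240 = 15
255 - 0 = 255
255 - 0 = 255
Wildcard: 0.15.255.255


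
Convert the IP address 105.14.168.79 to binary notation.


105 = 01101001
14 = 00001110
168 = 10101000
79 = 01001111
Binary: 01101001.00001110.10101000.01001111


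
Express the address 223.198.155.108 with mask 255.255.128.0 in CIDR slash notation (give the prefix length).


Binary: 11111111.11111111.10000000.00000000
Count leading 1s
Prefix: /17


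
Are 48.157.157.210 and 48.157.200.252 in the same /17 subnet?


Mask: 255.255.128.0
48.157.157.210 AND mask = 48.157.128.0
48.157.200.252 AND mask = 48.157.128.0
Yes, same subnet (48.157.128.0)


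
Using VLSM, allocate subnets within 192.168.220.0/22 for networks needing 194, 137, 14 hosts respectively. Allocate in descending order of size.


194 hosts -> /24 (254 usable): 192.168.220.0/24
137 hosts -> /24 (254 usable): 192.168.221.0/24
14 hosts -> /28 (14 usable): 192.168.222.0/28
Allocation: 192.168.220.0/24 (194 hosts, 254 usable); 192.168.221.0/24 (137 hosts, 254 usable); 192.168.222.0/28 (14 hosts, 14 usable)


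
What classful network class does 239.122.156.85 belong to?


First octet: 239
Binary: 11101111
1110xxxx -> Class D (224-239)
Class D (multicast), default mask N/A


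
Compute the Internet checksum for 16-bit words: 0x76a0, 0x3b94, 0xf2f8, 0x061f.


Sum all words (with carry folding):
+ 0x76a0 = 0x76a0
+ 0x3b94 = 0xb234
+ 0xf2f8 = 0xa52d
+ 0x061f = 0xab4c
One's complement: ~0xab4c
Checksum = 0x54b3


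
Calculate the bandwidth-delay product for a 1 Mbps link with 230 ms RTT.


BDP = bandwidth * RTT
= 1 Mbps * 230 ms
= 1 * 1e6 * 230 / 1000 bits
= 230000 bits
= 28750 bytes
= 28.0762 KB
BDP = 230000 bits (28750 bytes)


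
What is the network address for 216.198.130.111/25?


IP:   11011000.11000110.10000010.01101111
Mask: 11111111.11111111.11111111.10000000
AND operation:
Net:  11011000.11000110.10000010.00000000
Network: 216.198.130.0/25


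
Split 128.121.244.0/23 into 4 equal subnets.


New prefix = 23 + 2 = 25
Each subnet has 128 addresses
  128.121.244.0/25
  128.121.244.128/25
  128.121.245.0/25
  128.121.245.128/25
Subnets: 128.121.244.0/25, 128.121.244.128/25, 128.121.245.0/25, 128.121.245.128/25


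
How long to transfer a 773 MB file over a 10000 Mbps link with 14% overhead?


Effective throughput = 10000 * (1 - 14/100) = 8600 Mbps
File size in Mb = 773 * 8 = 6184 Mb
Time = 6184 / 8600
Time = 0.7191 seconds


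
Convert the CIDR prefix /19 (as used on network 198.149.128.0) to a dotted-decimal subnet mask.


/19 means 19 network bits, 13 host bits
Binary: 11111111111111111110000000000000
Mask: 255.255.224.0


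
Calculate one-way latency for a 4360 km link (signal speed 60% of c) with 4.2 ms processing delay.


Speed = 0.6 * 3e5 km/s = 180000 km/s
Propagation delay = 4360 / 180000 = 0.0242 s = 24.2222 ms
Processing delay = 4.2 ms
Total one-way latency = 28.4222 ms


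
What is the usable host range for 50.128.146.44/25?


Network: 50.128.146.0
Broadcast: 50.128.146.127
First usable = network + 1
Last usable = broadcast - 1
Range: 50.128.146.1 to 50.128.146.126


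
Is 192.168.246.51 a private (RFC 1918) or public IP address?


RFC 1918 private ranges:
  10.0.0.0/8 (10.0.0.0 - 10.255.255.255)
  172.16.0.0/12 (172.16.0.0 - 172.31.255.255)
  192.168.0.0/16 (192.168.0.0 - 192.168.255.255)
Private (in 192.168.0.0/16)


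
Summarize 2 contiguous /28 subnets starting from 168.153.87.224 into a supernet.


Original prefix: /28
Number of subnets: 2 = 2^1
New prefix = 28 - 1 = 27
Supernet: 168.153.87.224/27


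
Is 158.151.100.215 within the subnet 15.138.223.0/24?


Subnet network: 15.138.223.0
Test IP AND mask: 158.151.100.0
No, 158.151.100.215 is not in 15.138.223.0/24


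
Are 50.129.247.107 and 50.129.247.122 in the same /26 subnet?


Mask: 255.255.255.192
50.129.247.107 AND mask = 50.129.247.64
50.129.247.122 AND mask = 50.129.247.64
Yes, same subnet (50.129.247.64)


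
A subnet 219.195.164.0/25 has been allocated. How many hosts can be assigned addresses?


Host bits = 32 - 25 = 7
Total addresses = 2^7 = 128
Usable = total - 2 (network and broadcast)
Usable hosts: 126


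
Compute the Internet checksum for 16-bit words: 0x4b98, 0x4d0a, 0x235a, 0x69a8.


Sum all words (with carry folding):
+ 0x4b98 = 0x4b98
+ 0x4d0a = 0x98a2
+ 0x235a = 0xbbfc
+ 0x69a8 = 0x25a5
One's complement: ~0x25a5
Checksum = 0xda5a


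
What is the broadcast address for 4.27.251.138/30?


Network: 4.27.251.136/30
Host bits = 2
Set all host bits to 1:
Broadcast: 4.27.251.139


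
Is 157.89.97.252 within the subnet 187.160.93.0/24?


Subnet network: 187.160.93.0
Test IP AND mask: 157.89.97.0
No, 157.89.97.252 is not in 187.160.93.0/24


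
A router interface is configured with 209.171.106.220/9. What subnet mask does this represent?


/9 means 9 network bits, 23 host bits
Binary: 11111111100000000000000000000000
Mask: 255.128.0.0


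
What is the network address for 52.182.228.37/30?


IP:   00110100.10110110.11100100.00100101
Mask: 11111111.11111111.11111111.11111100
AND operation:
Net:  00110100.10110110.11100100.00100100
Network: 52.182.228.36/30


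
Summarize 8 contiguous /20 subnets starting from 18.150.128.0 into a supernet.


Original prefix: /20
Number of subnets: 8 = 2^3
New prefix = 20 - 3 = 17
Supernet: 18.150.128.0/17


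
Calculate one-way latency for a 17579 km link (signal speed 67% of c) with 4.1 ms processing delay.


Speed = 0.67 * 3e5 km/s = 201000 km/s
Propagation delay = 17579 / 201000 = 0.0875 s = 87.4577 ms
Processing delay = 4.1 ms
Total one-way latency = 91.5577 ms


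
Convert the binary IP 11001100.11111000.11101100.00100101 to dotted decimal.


11001100 = 204
11111000 = 248
11101100 = 236
00100101 = 37
IP: 204.248.236.37


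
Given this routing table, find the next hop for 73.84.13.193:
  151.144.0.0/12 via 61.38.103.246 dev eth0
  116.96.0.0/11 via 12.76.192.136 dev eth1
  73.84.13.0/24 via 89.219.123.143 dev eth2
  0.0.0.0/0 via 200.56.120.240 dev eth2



Longest prefix match for 73.84.13.193:
  /12 151.144.0.0: no
  /11 116.96.0.0: no
  /24 73.84.13.0: MATCH
  /0 0.0.0.0: MATCH
Selected: next-hop 89.219.123.143 via eth2 (matched /24)


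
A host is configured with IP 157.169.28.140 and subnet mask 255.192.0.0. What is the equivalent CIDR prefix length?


Binary: 11111111.11000000.00000000.00000000
Count leading 1s
Prefix: /10


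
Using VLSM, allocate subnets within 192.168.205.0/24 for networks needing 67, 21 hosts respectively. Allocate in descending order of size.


67 hosts -> /25 (126 usable): 192.168.205.0/25
21 hosts -> /27 (30 usable): 192.168.205.128/27
Allocation: 192.168.205.0/25 (67 hosts, 126 usable); 192.168.205.128/27 (21 hosts, 30 usable)


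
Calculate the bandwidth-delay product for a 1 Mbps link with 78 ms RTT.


BDP = bandwidth * RTT
= 1 Mbps * 78 ms
= 1 * 1e6 * 78 / 1000 bits
= 78000 bits
= 9750 bytes
= 9.5215 KB
BDP = 78000 bits (9750 bytes)


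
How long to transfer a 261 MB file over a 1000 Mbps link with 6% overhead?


Effective throughput = 1000 * (1 - 6/100) = 940 Mbps
File size in Mb = 261 * 8 = 2088 Mb
Time = 2088 / 940
Time = 2.2213 seconds


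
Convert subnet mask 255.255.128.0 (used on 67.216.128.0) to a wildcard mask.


Subnet mask: 255.255.128.0
Wildcard = 255.255.255.255 - subnet mask
255 - 255 = 0
255 - 255 = 0
255 - 128 = 127
255 - 0 = 255
Wildcard: 0.0.127.255


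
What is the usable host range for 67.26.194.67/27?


Network: 67.26.194.64
Broadcast: 67.26.194.95
First usable = network + 1
Last usable = broadcast - 1
Range: 67.26.194.65 to 67.26.194.94


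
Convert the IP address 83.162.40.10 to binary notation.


83 = 01010011
162 = 10100010
40 = 00101000
10 = 00001010
Binary: 01010011.10100010.00101000.00001010


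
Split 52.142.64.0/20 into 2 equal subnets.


New prefix = 20 + 1 = 21
Each subnet has 2048 addresses
  52.142.64.0/21
  52.142.72.0/21
Subnets: 52.142.64.0/21, 52.142.72.0/21


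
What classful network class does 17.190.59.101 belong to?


First octet: 17
Binary: 00010001
0xxxxxxx -> Class A (1-126)
Class A, default mask 255.0.0.0 (/8)


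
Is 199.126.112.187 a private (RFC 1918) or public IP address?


RFC 1918 private ranges:
  10.0.0.0/8 (10.0.0.0 - 10.255.255.255)
  172.16.0.0/12 (172.16.0.0 - 172.31.255.255)
  192.168.0.0/16 (192.168.0.0 - 192.168.255.255)
Public (not in any RFC 1918 range)


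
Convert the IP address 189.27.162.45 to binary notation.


189 = 10111101
27 = 00011011
162 = 10100010
45 = 00101101
Binary: 10111101.00011011.10100010.00101101


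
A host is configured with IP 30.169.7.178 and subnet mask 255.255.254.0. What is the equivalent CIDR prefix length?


Binary: 11111111.11111111.11111110.00000000
Count leading 1s
Prefix: /23


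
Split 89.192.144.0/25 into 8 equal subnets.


New prefix = 25 + 3 = 28
Each subnet has 16 addresses
  89.192.144.0/28
  89.192.144.16/28
  89.192.144.32/28
  89.192.144.48/28
  89.192.144.64/28
  89.192.144.80/28
  89.192.144.96/28
  89.192.144.112/28
Subnets: 89.192.144.0/28, 89.192.144.16/28, 89.192.144.32/28, 89.192.144.48/28, 89.192.144.64/28, 89.192.144.80/28, 89.192.144.96/28, 89.192.144.112/28


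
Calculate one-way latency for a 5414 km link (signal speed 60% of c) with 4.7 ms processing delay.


Speed = 0.6 * 3e5 km/s = 180000 km/s
Propagation delay = 5414 / 180000 = 0.0301 s = 30.0778 ms
Processing delay = 4.7 ms
Total one-way latency = 34.7778 ms


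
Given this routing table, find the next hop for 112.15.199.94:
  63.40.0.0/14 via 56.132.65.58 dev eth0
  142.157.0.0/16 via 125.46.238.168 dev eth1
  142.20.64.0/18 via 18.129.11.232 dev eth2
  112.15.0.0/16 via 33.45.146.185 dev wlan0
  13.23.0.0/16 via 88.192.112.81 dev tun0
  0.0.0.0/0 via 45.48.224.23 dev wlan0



Longest prefix match for 112.15.199.94:
  /14 63.40.0.0: no
  /16 142.157.0.0: no
  /18 142.20.64.0: no
  /16 112.15.0.0: MATCH
  /16 13.23.0.0: no
  /0 0.0.0.0: MATCH
Selected: next-hop 33.45.146.185 via wlan0 (matched /16)


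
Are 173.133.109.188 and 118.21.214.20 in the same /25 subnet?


Mask: 255.255.255.128
173.133.109.188 AND mask = 173.133.109.128
118.21.214.20 AND mask = 118.21.214.0
No, different subnets (173.133.109.128 vs 118.21.214.0)


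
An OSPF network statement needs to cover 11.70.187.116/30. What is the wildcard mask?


Subnet mask: 255.255.255.252
Wildcard = 255.255.255.255 - subnet mask
255 - 255 = 0
255 - 255 = 0
255 - 255 = 0
255 - 252 = 3
Wildcard: 0.0.0.3


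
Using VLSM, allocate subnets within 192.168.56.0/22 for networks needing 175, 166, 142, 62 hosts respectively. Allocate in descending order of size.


175 hosts -> /24 (254 usable): 192.168.56.0/24
166 hosts -> /24 (254 usable): 192.168.57.0/24
142 hosts -> /24 (254 usable): 192.168.58.0/24
62 hosts -> /26 (62 usable): 192.168.59.0/26
Allocation: 192.168.56.0/24 (175 hosts, 254 usable); 192.168.57.0/24 (166 hosts, 254 usable); 192.168.58.0/24 (142 hosts, 254 usable); 192.168.59.0/26 (62 hosts, 62 usable)


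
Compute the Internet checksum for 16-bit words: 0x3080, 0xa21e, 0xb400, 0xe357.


Sum all words (with carry folding):
+ 0x3080 = 0x3080
+ 0xa21e = 0xd29e
+ 0xb400 = 0x869f
+ 0xe357 = 0x69f7
One's complement: ~0x69f7
Checksum = 0x9608


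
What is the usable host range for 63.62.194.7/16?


Network: 63.62.0.0
Broadcast: 63.62.255.255
First usable = network + 1
Last usable = broadcast - 1
Range: 63.62.0.1 to 63.62.255.254


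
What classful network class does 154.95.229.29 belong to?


First octet: 154
Binary: 10011010
10xxxxxx -> Class B (128-191)
Class B, default mask 255.255.0.0 (/16)


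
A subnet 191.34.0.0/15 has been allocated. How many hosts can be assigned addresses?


Host bits = 32 - 15 = 17
Total addresses = 2^17 = 131072
Usable = total - 2 (network and broadcast)
Usable hosts: 131070


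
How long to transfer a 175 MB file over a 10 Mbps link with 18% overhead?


Effective throughput = 10 * (1 - 18/100) = 8.2 Mbps
File size in Mb = 175 * 8 = 1400 Mb
Time = 1400 / 8.2
Time = 170.7317 seconds


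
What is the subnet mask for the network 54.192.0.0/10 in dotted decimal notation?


/10 means 10 network bits, 22 host bits
Binary: 11111111110000000000000000000000
Mask: 255.192.0.0


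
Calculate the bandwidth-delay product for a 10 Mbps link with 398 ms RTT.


BDP = bandwidth * RTT
= 10 Mbps * 398 ms
= 10 * 1e6 * 398 / 1000 bits
= 3980000 bits
= 497500 bytes
= 485.8398 KB
BDP = 3980000 bits (497500 bytes)


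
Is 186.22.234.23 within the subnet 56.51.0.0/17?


Subnet network: 56.51.0.0
Test IP AND mask: 186.22.128.0
No, 186.22.234.23 is not in 56.51.0.0/17


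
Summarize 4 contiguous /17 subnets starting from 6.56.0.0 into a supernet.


Original prefix: /17
Number of subnets: 4 = 2^2
New prefix = 17 - 2 = 15
Supernet: 6.56.0.0/15


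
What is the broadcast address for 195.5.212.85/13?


Network: 195.0.0.0/13
Host bits = 19
Set all host bits to 1:
Broadcast: 195.7.255.255


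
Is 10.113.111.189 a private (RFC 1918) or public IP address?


RFC 1918 private ranges:
  10.0.0.0/8 (10.0.0.0 - 10.255.255.255)
  172.16.0.0/12 (172.16.0.0 - 172.31.255.255)
  192.168.0.0/16 (192.168.0.0 - 192.168.255.255)
Private (in 10.0.0.0/8)


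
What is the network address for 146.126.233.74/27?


IP:   10010010.01111110.11101001.01001010
Mask: 11111111.11111111.11111111.11100000
AND operation:
Net:  10010010.01111110.11101001.01000000
Network: 146.126.233.64/27


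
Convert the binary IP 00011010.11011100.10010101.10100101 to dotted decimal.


00011010 = 26
11011100 = 220
10010101 = 149
10100101 = 165
IP: 26.220.149.165


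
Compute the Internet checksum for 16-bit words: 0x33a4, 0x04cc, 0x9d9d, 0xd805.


Sum all words (with carry folding):
+ 0x33a4 = 0x33a4
+ 0x04cc = 0x3870
+ 0x9d9d = 0xd60d
+ 0xd805 = 0xae13
One's complement: ~0xae13
Checksum = 0x51ec


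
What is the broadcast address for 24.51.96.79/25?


Network: 24.51.96.0/25
Host bits = 7
Set all host bits to 1:
Broadcast: 24.51.96.127


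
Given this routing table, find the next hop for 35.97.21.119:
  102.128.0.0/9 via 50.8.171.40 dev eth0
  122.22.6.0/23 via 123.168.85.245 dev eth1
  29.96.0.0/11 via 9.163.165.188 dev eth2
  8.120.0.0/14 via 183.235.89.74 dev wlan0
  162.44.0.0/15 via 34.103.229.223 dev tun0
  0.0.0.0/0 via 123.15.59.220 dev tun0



Longest prefix match for 35.97.21.119:
  /9 102.128.0.0: no
  /23 122.22.6.0: no
  /11 29.96.0.0: no
  /14 8.120.0.0: no
  /15 162.44.0.0: no
  /0 0.0.0.0: MATCH
Selected: next-hop 123.15.59.220 via tun0 (matched /0)


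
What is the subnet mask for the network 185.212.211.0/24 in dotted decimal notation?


/24 means 24 network bits, 8 host bits
Binary: 11111111111111111111111100000000
Mask: 255.255.255.0


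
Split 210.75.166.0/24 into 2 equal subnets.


New prefix = 24 + 1 = 25
Each subnet has 128 addresses
  210.75.166.0/25
  210.75.166.128/25
Subnets: 210.75.166.0/25, 210.75.166.128/25


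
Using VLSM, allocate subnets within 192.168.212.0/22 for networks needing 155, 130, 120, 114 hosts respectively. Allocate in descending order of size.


155 hosts -> /24 (254 usable): 192.168.212.0/24
130 hosts -> /24 (254 usable): 192.168.213.0/24
120 hosts -> /25 (126 usable): 192.168.214.0/25
114 hosts -> /25 (126 usable): 192.168.214.128/25
Allocation: 192.168.212.0/24 (155 hosts, 254 usable); 192.168.213.0/24 (130 hosts, 254 usable); 192.168.214.0/25 (120 hosts, 126 usable); 192.168.214.128/25 (114 hosts, 126 usable)


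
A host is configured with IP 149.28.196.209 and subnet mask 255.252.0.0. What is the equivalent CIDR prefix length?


Binary: 11111111.11111100.00000000.00000000
Count leading 1s
Prefix: /14


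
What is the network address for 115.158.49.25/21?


IP:   01110011.10011110.00110001.00011001
Mask: 11111111.11111111.11111000.00000000
AND operation:
Net:  01110011.10011110.00110000.00000000
Network: 115.158.48.0/21


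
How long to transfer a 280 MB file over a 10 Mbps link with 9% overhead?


Effective throughput = 10 * (1 - 9/100) = 9.1 Mbps
File size in Mb = 280 * 8 = 2240 Mb
Time = 2240 / 9.1
Time = 246.1538 seconds


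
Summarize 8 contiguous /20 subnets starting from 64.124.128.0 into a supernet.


Original prefix: /20
Number of subnets: 8 = 2^3
New prefix = 20 - 3 = 17
Supernet: 64.124.128.0/17


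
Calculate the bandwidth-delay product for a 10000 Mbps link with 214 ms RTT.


BDP = bandwidth * RTT
= 10000 Mbps * 214 ms
= 10000 * 1e6 * 214 / 1000 bits
= 2140000000 bits
= 267500000 bytes
= 261230.4688 KB
BDP = 2140000000 bits (267500000 bytes)


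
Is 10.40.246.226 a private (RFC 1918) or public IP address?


RFC 1918 private ranges:
  10.0.0.0/8 (10.0.0.0 - 10.255.255.255)
  172.16.0.0/12 (172.16.0.0 - 172.31.255.255)
  192.168.0.0/16 (192.168.0.0 - 192.168.255.255)
Private (in 10.0.0.0/8)


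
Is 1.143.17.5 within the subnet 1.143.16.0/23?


Subnet network: 1.143.16.0
Test IP AND mask: 1.143.16.0
Yes, 1.143.17.5 is in 1.143.16.0/23


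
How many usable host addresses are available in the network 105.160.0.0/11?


Host bits = 32 - 11 = 21
Total addresses = 2^21 = 2097152
Usable = total - 2 (network and broadcast)
Usable hosts: 2097150


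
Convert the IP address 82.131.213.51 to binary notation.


82 = 01010010
131 = 10000011
213 = 11010101
51 = 00110011
Binary: 01010010.10000011.11010101.00110011


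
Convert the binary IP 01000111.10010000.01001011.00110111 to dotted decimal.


01000111 = 71
10010000 = 144
01001011 = 75
00110111 = 55
IP: 71.144.75.55


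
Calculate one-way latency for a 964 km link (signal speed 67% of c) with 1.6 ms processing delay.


Speed = 0.67 * 3e5 km/s = 201000 km/s
Propagation delay = 964 / 201000 = 0.0048 s = 4.796 ms
Processing delay = 1.6 ms
Total one-way latency = 6.396 ms


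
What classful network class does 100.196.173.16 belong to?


First octet: 100
Binary: 01100100
0xxxxxxx -> Class A (1-126)
Class A, default mask 255.0.0.0 (/8)


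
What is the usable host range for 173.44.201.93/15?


Network: 173.44.0.0
Broadcast: 173.45.255.255
First usable = network + 1
Last usable = broadcast - 1
Range: 173.44.0.1 to 173.45.255.254


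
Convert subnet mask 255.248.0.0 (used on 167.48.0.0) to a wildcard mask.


Subnet mask: 255.248.0.0
Wildcard = 255.255.255.255 - subnet mask
255 - 255 = 0
255 - 248 = 7
255 - 0 = 255
255 - 0 = 255
Wildcard: 0.7.255.255


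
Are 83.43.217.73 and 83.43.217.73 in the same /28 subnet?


Mask: 255.255.255.240
83.43.217.73 AND mask = 83.43.217.64
83.43.217.73 AND mask = 83.43.217.64
Yes, same subnet (83.43.217.64)


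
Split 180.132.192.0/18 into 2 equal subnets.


New prefix = 18 + 1 = 19
Each subnet has 8192 addresses
  180.132.192.0/19
  180.132.224.0/19
Subnets: 180.132.192.0/19, 180.132.224.0/19


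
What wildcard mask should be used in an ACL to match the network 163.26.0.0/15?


Subnet mask: 255.254.0.0
Wildcard = 255.255.255.255 - subnet mask
255 - 255 = 0
255 - 254 = 1
255 - 0 = 255
255 - 0 = 255
Wildcard: 0.1.255.255


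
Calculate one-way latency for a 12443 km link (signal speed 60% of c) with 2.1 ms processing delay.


Speed = 0.6 * 3e5 km/s = 180000 km/s
Propagation delay = 12443 / 180000 = 0.0691 s = 69.1278 ms
Processing delay = 2.1 ms
Total one-way latency = 71.2278 ms


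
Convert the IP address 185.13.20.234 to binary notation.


185 = 10111001
13 = 00001101
20 = 00010100
234 = 11101010
Binary: 10111001.00001101.00010100.11101010


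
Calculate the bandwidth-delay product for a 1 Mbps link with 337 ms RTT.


BDP = bandwidth * RTT
= 1 Mbps * 337 ms
= 1 * 1e6 * 337 / 1000 bits
= 337000 bits
= 42125 bytes
= 41.1377 KB
BDP = 337000 bits (42125 bytes)


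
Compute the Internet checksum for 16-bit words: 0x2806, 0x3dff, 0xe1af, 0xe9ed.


Sum all words (with carry folding):
+ 0x2806 = 0x2806
+ 0x3dff = 0x6605
+ 0xe1af = 0x47b5
+ 0xe9ed = 0x31a3
One's complement: ~0x31a3
Checksum = 0xce5c


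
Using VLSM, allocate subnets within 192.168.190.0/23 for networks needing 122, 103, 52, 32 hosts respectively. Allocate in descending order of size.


122 hosts -> /25 (126 usable): 192.168.190.0/25
103 hosts -> /25 (126 usable): 192.168.190.128/25
52 hosts -> /26 (62 usable): 192.168.191.0/26
32 hosts -> /26 (62 usable): 192.168.191.64/26
Allocation: 192.168.190.0/25 (122 hosts, 126 usable); 192.168.190.128/25 (103 hosts, 126 usable); 192.168.191.0/26 (52 hosts, 62 usable); 192.168.191.64/26 (32 hosts, 62 usable)


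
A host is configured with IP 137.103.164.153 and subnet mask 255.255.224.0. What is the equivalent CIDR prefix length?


Binary: 11111111.11111111.11100000.00000000
Count leading 1s
Prefix: /19


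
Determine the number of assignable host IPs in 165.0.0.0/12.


Host bits = 32 - 12 = 20
Total addresses = 2^20 = 1048576
Usable = total - 2 (network and broadcast)
Usable hosts: 1048574


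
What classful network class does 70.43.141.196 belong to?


First octet: 70
Binary: 01000110
0xxxxxxx -> Class A (1-126)
Class A, default mask 255.0.0.0 (/8)


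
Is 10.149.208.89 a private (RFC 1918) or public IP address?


RFC 1918 private ranges:
  10.0.0.0/8 (10.0.0.0 - 10.255.255.255)
  172.16.0.0/12 (172.16.0.0 - 172.31.255.255)
  192.168.0.0/16 (192.168.0.0 - 192.168.255.255)
Private (in 10.0.0.0/8)


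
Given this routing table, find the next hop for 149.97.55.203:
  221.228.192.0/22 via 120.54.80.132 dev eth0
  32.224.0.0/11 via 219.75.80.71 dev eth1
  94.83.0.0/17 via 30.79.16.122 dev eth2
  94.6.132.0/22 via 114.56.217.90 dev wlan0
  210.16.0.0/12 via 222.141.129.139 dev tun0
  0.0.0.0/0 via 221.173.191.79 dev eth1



Longest prefix match for 149.97.55.203:
  /22 221.228.192.0: no
  /11 32.224.0.0: no
  /17 94.83.0.0: no
  /22 94.6.132.0: no
  /12 210.16.0.0: no
  /0 0.0.0.0: MATCH
Selected: next-hop 221.173.191.79 via eth1 (matched /0)


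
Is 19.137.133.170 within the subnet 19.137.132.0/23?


Subnet network: 19.137.132.0
Test IP AND mask: 19.137.132.0
Yes, 19.137.133.170 is in 19.137.132.0/23


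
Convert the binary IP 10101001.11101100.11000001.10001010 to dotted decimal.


10101001 = 169
11101100 = 236
11000001 = 193
10001010 = 138
IP: 169.236.193.138


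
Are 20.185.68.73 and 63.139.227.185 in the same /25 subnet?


Mask: 255.255.255.128
20.185.68.73 AND mask = 20.185.68.0
63.139.227.185 AND mask = 63.139.227.128
No, different subnets (20.185.68.0 vs 63.139.227.128)


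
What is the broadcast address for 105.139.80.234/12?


Network: 105.128.0.0/12
Host bits = 20
Set all host bits to 1:
Broadcast: 105.143.255.255


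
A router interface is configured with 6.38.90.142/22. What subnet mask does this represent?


/22 means 22 network bits, 10 host bits
Binary: 11111111111111111111110000000000
Mask: 255.255.252.0


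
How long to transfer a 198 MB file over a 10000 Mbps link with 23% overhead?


Effective throughput = 10000 * (1 - 23/100) = 7700 Mbps
File size in Mb = 198 * 8 = 1584 Mb
Time = 1584 / 7700
Time = 0.2057 seconds


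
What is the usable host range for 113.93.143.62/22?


Network: 113.93.140.0
Broadcast: 113.93.143.255
First usable = network + 1
Last usable = broadcast - 1
Range: 113.93.140.1 to 113.93.143.254


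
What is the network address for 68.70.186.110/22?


IP:   01000100.01000110.10111010.01101110
Mask: 11111111.11111111.11111100.00000000
AND operation:
Net:  01000100.01000110.10111000.00000000
Network: 68.70.184.0/22


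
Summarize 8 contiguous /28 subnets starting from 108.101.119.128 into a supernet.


Original prefix: /28
Number of subnets: 8 = 2^3
New prefix = 28 - 3 = 25
Supernet: 108.101.119.128/25


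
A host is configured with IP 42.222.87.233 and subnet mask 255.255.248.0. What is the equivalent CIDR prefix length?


Binary: 11111111.11111111.11111000.00000000
Count leading 1s
Prefix: /21


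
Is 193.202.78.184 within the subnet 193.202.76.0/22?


Subnet network: 193.202.76.0
Test IP AND mask: 193.202.76.0
Yes, 193.202.78.184 is in 193.202.76.0/22


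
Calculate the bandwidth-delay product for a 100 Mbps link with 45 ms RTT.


BDP = bandwidth * RTT
= 100 Mbps * 45 ms
= 100 * 1e6 * 45 / 1000 bits
= 4500000 bits
= 562500 bytes
= 549.3164 KB
BDP = 4500000 bits (562500 bytes)


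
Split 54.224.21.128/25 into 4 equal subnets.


New prefix = 25 + 2 = 27
Each subnet has 32 addresses
  54.224.21.128/27
  54.224.21.160/27
  54.224.21.192/27
  54.224.21.224/27
Subnets: 54.224.21.128/27, 54.224.21.160/27, 54.224.21.192/27, 54.224.21.224/27


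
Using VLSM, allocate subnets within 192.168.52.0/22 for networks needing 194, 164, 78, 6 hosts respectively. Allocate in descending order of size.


194 hosts -> /24 (254 usable): 192.168.52.0/24
164 hosts -> /24 (254 usable): 192.168.53.0/24
78 hosts -> /25 (126 usable): 192.168.54.0/25
6 hosts -> /29 (6 usable): 192.168.54.128/29
Allocation: 192.168.52.0/24 (194 hosts, 254 usable); 192.168.53.0/24 (164 hosts, 254 usable); 192.168.54.0/25 (78 hosts, 126 usable); 192.168.54.128/29 (6 hosts, 6 usable)


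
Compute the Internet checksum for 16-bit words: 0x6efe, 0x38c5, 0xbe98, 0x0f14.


Sum all words (with carry folding):
+ 0x6efe = 0x6efe
+ 0x38c5 = 0xa7c3
+ 0xbe98 = 0x665c
+ 0x0f14 = 0x7570
One's complement: ~0x7570
Checksum = 0x8a8f


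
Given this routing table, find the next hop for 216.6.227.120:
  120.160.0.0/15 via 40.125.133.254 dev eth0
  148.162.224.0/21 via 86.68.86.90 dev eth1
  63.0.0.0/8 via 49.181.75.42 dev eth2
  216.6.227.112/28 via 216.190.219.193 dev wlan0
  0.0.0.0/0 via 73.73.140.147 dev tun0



Longest prefix match for 216.6.227.120:
  /15 120.160.0.0: no
  /21 148.162.224.0: no
  /8 63.0.0.0: no
  /28 216.6.227.112: MATCH
  /0 0.0.0.0: MATCH
Selected: next-hop 216.190.219.193 via wlan0 (matched /28)


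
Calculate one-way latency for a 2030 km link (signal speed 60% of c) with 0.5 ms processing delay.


Speed = 0.6 * 3e5 km/s = 180000 km/s
Propagation delay = 2030 / 180000 = 0.0113 s = 11.2778 ms
Processing delay = 0.5 ms
Total one-way latency = 11.7778 ms


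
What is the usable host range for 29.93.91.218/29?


Network: 29.93.91.216
Broadcast: 29.93.91.223
First usable = network + 1
Last usable = broadcast - 1
Range: 29.93.91.217 to 29.93.91.222


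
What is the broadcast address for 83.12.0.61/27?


Network: 83.12.0.32/27
Host bits = 5
Set all host bits to 1:
Broadcast: 83.12.0.63


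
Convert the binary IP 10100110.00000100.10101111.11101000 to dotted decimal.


10100110 = 166
00000100 = 4
10101111 = 175
11101000 = 232
IP: 166.4.175.232


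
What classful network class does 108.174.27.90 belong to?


First octet: 108
Binary: 01101100
0xxxxxxx -> Class A (1-126)
Class A, default mask 255.0.0.0 (/8)


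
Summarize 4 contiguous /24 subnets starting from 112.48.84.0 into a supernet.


Original prefix: /24
Number of subnets: 4 = 2^2
New prefix = 24 - 2 = 22
Supernet: 112.48.84.0/22


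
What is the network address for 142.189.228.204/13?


IP:   10001110.10111101.11100100.11001100
Mask: 11111111.11111000.00000000.00000000
AND operation:
Net:  10001110.10111000.00000000.00000000
Network: 142.184.0.0/13


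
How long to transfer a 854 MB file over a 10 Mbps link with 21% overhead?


Effective throughput = 10 * (1 - 21/100) = 7.9 Mbps
File size in Mb = 854 * 8 = 6832 Mb
Time = 6832 / 7.9
Time = 864.8101 seconds


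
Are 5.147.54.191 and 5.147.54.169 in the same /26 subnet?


Mask: 255.255.255.192
5.147.54.191 AND mask = 5.147.54.128
5.147.54.169 AND mask = 5.147.54.128
Yes, same subnet (5.147.54.128)


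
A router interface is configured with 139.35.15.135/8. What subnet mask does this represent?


/8 means 8 network bits, 24 host bits
Binary: 11111111000000000000000000000000
Mask: 255.0.0.0


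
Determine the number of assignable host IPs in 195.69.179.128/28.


Host bits = 32 - 28 = 4
Total addresses = 2^4 = 16
Usable = total - 2 (network and broadcast)
Usable hosts: 14


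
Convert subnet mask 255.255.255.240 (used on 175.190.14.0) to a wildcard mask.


Subnet mask: 255.255.255.240
Wildcard = 255.255.255.255 - subnet mask
255 - 255 = 0
255 - 255 = 0
255 - 255 = 0
255 - 240 = 15
Wildcard: 0.0.0.15


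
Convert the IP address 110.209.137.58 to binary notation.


110 = 01101110
209 = 11010001
137 = 10001001
58 = 00111010
Binary: 01101110.11010001.10001001.00111010


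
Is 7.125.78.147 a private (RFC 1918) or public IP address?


RFC 1918 private ranges:
  10.0.0.0/8 (10.0.0.0 - 10.255.255.255)
  172.16.0.0/12 (172.16.0.0 - 172.31.255.255)
  192.168.0.0/16 (192.168.0.0 - 192.168.255.255)
Public (not in any RFC 1918 range)


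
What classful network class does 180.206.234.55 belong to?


First octet: 180
Binary: 10110100
10xxxxxx -> Class B (128-191)
Class B, default mask 255.255.0.0 (/16)


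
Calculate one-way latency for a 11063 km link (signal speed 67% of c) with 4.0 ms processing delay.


Speed = 0.67 * 3e5 km/s = 201000 km/s
Propagation delay = 11063 / 201000 = 0.055 s = 55.0398 ms
Processing delay = 4.0 ms
Total one-way latency = 59.0398 ms


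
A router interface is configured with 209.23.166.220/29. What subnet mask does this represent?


/29 means 29 network bits, 3 host bits
Binary: 11111111111111111111111111111000
Mask: 255.255.255.248


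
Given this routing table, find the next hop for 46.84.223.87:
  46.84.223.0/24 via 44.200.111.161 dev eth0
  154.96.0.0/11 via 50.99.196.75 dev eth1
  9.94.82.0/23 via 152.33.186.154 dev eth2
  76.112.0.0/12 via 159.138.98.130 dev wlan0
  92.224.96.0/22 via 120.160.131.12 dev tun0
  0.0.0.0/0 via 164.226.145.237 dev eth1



Longest prefix match for 46.84.223.87:
  /24 46.84.223.0: MATCH
  /11 154.96.0.0: no
  /23 9.94.82.0: no
  /12 76.112.0.0: no
  /22 92.224.96.0: no
  /0 0.0.0.0: MATCH
Selected: next-hop 44.200.111.161 via eth0 (matched /24)


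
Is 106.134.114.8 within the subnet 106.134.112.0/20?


Subnet network: 106.134.112.0
Test IP AND mask: 106.134.112.0
Yes, 106.134.114.8 is in 106.134.112.0/20


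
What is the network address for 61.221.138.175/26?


IP:   00111101.11011101.10001010.10101111
Mask: 11111111.11111111.11111111.11000000
AND operation:
Net:  00111101.11011101.10001010.10000000
Network: 61.221.138.128/26


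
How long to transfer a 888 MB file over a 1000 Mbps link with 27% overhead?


Effective throughput = 1000 * (1 - 27/100) = 730 Mbps
File size in Mb = 888 * 8 = 7104 Mb
Time = 7104 / 730
Time = 9.7315 seconds


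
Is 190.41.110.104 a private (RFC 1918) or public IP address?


RFC 1918 private ranges:
  10.0.0.0/8 (10.0.0.0 - 10.255.255.255)
  172.16.0.0/12 (172.16.0.0 - 172.31.255.255)
  192.168.0.0/16 (192.168.0.0 - 192.168.255.255)
Public (not in any RFC 1918 range)


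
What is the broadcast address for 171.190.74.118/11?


Network: 171.160.0.0/11
Host bits = 21
Set all host bits to 1:
Broadcast: 171.191.255.255


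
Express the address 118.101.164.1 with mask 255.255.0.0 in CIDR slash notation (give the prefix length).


Binary: 11111111.11111111.00000000.00000000
Count leading 1s
Prefix: /16


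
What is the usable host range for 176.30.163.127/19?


Network: 176.30.160.0
Broadcast: 176.30.191.255
First usable = network + 1
Last usable = broadcast - 1
Range: 176.30.160.1 to 176.30.191.254


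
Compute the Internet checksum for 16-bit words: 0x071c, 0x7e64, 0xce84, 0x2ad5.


Sum all words (with carry folding):
+ 0x071c = 0x071c
+ 0x7e64 = 0x8580
+ 0xce84 = 0x5405
+ 0x2ad5 = 0x7eda
One's complement: ~0x7eda
Checksum = 0x8125


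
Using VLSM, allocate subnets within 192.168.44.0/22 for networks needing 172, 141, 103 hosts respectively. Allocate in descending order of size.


172 hosts -> /24 (254 usable): 192.168.44.0/24
141 hosts -> /24 (254 usable): 192.168.45.0/24
103 hosts -> /25 (126 usable): 192.168.46.0/25
Allocation: 192.168.44.0/24 (172 hosts, 254 usable); 192.168.45.0/24 (141 hosts, 254 usable); 192.168.46.0/25 (103 hosts, 126 usable)


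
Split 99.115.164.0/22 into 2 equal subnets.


New prefix = 22 + 1 = 23
Each subnet has 512 addresses
  99.115.164.0/23
  99.115.166.0/23
Subnets: 99.115.164.0/23, 99.115.166.0/23


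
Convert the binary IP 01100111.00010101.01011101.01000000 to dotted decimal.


01100111 = 103
00010101 = 21
01011101 = 93
01000000 = 64
IP: 103.21.93.64


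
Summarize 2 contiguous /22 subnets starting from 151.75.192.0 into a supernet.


Original prefix: /22
Number of subnets: 2 = 2^1
New prefix = 22 - 1 = 21
Supernet: 151.75.192.0/21


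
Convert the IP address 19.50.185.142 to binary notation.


19 = 00010011
50 = 00110010
185 = 10111001
142 = 10001110
Binary: 00010011.00110010.10111001.10001110


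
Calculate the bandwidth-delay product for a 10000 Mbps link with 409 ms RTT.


BDP = bandwidth * RTT
= 10000 Mbps * 409 ms
= 10000 * 1e6 * 409 / 1000 bits
= 4090000000 bits
= 511250000 bytes
= 499267.5781 KB
BDP = 4090000000 bits (511250000 bytes)


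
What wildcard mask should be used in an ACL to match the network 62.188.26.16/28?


Subnet mask: 255.255.255.240
Wildcard = 255.255.255.255 - subnet mask
255 - 255 = 0
255 - 255 = 0
255 - 255 = 0
255 - 240 = 15
Wildcard: 0.0.0.15


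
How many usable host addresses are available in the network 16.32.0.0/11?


Host bits = 32 - 11 = 21
Total addresses = 2^21 = 2097152
Usable = total - 2 (network and broadcast)
Usable hosts: 2097150


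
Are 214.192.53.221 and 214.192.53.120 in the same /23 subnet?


Mask: 255.255.254.0
214.192.53.221 AND mask = 214.192.52.0
214.192.53.120 AND mask = 214.192.52.0
Yes, same subnet (214.192.52.0)


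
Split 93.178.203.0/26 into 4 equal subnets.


New prefix = 26 + 2 = 28
Each subnet has 16 addresses
  93.178.203.0/28
  93.178.203.16/28
  93.178.203.32/28
  93.178.203.48/28
Subnets: 93.178.203.0/28, 93.178.203.16/28, 93.178.203.32/28, 93.178.203.48/28


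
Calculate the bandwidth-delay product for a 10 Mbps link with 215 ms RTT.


BDP = bandwidth * RTT
= 10 Mbps * 215 ms
= 10 * 1e6 * 215 / 1000 bits
= 2150000 bits
= 268750 bytes
= 262.4512 KB
BDP = 2150000 bits (268750 bytes)


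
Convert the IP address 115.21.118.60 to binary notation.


115 = 01110011
21 = 00010101
118 = 01110110
60 = 00111100
Binary: 01110011.00010101.01110110.00111100
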